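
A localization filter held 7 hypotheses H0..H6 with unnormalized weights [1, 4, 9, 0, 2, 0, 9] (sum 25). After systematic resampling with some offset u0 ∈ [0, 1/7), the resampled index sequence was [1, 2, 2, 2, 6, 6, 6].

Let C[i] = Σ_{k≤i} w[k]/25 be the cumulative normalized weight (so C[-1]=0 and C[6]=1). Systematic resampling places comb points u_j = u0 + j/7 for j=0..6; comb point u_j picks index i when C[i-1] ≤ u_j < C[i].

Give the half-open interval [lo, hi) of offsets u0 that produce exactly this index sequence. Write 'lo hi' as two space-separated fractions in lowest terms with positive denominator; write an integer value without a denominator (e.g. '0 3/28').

C = [1/25, 1/5, 14/25, 14/25, 16/25, 16/25, 1]
j=0 picked index 1: u0 ∈ [1/25, 1/5)
j=1 picked index 2: u0 ∈ [2/35, 73/175)
j=2 picked index 2: u0 ∈ [-3/35, 48/175)
j=3 picked index 2: u0 ∈ [-8/35, 23/175)
j=4 picked index 6: u0 ∈ [12/175, 3/7)
j=5 picked index 6: u0 ∈ [-13/175, 2/7)
j=6 picked index 6: u0 ∈ [-38/175, 1/7)
intersection: [12/175, 23/175)

12/175 23/175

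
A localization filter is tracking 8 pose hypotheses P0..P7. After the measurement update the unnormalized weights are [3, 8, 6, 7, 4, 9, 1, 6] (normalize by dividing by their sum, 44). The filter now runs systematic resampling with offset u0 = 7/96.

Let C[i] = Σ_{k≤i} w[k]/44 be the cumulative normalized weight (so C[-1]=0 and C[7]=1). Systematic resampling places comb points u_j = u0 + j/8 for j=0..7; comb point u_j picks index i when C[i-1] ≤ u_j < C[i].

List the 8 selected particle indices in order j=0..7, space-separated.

C = [3/44, 1/4, 17/44, 6/11, 7/11, 37/44, 19/22, 1]
j=0: u_0=7/96 ∈ [3/44, 1/4) → index 1
j=1: u_1=19/96 ∈ [3/44, 1/4) → index 1
j=2: u_2=31/96 ∈ [1/4, 17/44) → index 2
j=3: u_3=43/96 ∈ [17/44, 6/11) → index 3
j=4: u_4=55/96 ∈ [6/11, 7/11) → index 4
j=5: u_5=67/96 ∈ [7/11, 37/44) → index 5
j=6: u_6=79/96 ∈ [7/11, 37/44) → index 5
j=7: u_7=91/96 ∈ [19/22, 1) → index 7

1 1 2 3 4 5 5 7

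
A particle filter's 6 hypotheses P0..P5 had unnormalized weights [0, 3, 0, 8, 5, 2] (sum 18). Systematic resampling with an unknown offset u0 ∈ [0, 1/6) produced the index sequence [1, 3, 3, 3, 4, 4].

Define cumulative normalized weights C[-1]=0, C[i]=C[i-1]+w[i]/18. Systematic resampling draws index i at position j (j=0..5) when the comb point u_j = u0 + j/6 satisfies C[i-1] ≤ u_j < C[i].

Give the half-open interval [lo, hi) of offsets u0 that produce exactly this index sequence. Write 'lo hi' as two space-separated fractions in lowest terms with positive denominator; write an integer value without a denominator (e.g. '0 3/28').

0 1/18

C = [0, 1/6, 1/6, 11/18, 8/9, 1]
j=0 picked index 1: u0 ∈ [0, 1/6)
j=1 picked index 3: u0 ∈ [0, 4/9)
j=2 picked index 3: u0 ∈ [-1/6, 5/18)
j=3 picked index 3: u0 ∈ [-1/3, 1/9)
j=4 picked index 4: u0 ∈ [-1/18, 2/9)
j=5 picked index 4: u0 ∈ [-2/9, 1/18)
intersection: [0, 1/18)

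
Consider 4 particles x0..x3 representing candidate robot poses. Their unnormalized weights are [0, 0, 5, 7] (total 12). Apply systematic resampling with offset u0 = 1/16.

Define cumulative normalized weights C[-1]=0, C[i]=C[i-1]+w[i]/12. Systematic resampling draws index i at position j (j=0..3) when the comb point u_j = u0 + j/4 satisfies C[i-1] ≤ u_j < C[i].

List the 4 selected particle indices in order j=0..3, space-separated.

2 2 3 3

C = [0, 0, 5/12, 1]
j=0: u_0=1/16 ∈ [0, 5/12) → index 2
j=1: u_1=5/16 ∈ [0, 5/12) → index 2
j=2: u_2=9/16 ∈ [5/12, 1) → index 3
j=3: u_3=13/16 ∈ [5/12, 1) → index 3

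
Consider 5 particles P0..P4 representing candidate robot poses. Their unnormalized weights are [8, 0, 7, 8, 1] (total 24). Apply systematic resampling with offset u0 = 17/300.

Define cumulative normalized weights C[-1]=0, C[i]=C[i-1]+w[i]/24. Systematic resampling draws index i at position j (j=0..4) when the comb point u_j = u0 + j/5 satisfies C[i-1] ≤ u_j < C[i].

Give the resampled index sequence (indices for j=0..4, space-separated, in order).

0 0 2 3 3

C = [1/3, 1/3, 5/8, 23/24, 1]
j=0: u_0=17/300 ∈ [0, 1/3) → index 0
j=1: u_1=77/300 ∈ [0, 1/3) → index 0
j=2: u_2=137/300 ∈ [1/3, 5/8) → index 2
j=3: u_3=197/300 ∈ [5/8, 23/24) → index 3
j=4: u_4=257/300 ∈ [5/8, 23/24) → index 3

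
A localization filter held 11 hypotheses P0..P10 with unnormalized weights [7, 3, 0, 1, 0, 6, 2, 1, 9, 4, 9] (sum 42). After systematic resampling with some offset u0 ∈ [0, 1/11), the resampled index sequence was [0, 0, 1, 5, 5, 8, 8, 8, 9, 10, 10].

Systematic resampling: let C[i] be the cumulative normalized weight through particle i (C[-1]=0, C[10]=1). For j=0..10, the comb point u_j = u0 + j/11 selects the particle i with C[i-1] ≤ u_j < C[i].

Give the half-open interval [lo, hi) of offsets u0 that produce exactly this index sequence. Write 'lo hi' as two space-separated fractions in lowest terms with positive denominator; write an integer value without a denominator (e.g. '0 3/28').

C = [1/6, 5/21, 5/21, 11/42, 11/42, 17/42, 19/42, 10/21, 29/42, 11/14, 1]
j=0 picked index 0: u0 ∈ [0, 1/6)
j=1 picked index 0: u0 ∈ [-1/11, 5/66)
j=2 picked index 1: u0 ∈ [-1/66, 13/231)
j=3 picked index 5: u0 ∈ [-5/462, 61/462)
j=4 picked index 5: u0 ∈ [-47/462, 19/462)
j=5 picked index 8: u0 ∈ [5/231, 109/462)
j=6 picked index 8: u0 ∈ [-16/231, 67/462)
j=7 picked index 8: u0 ∈ [-37/231, 25/462)
j=8 picked index 9: u0 ∈ [-17/462, 9/154)
j=9 picked index 10: u0 ∈ [-5/154, 2/11)
j=10 picked index 10: u0 ∈ [-19/154, 1/11)
intersection: [5/231, 19/462)

5/231 19/462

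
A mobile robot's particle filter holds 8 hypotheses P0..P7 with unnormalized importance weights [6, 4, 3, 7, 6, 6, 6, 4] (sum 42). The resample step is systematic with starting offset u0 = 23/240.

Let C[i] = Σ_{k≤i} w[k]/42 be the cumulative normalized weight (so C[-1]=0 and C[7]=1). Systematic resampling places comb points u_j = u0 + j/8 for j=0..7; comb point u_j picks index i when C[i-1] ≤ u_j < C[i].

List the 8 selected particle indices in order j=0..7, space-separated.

C = [1/7, 5/21, 13/42, 10/21, 13/21, 16/21, 19/21, 1]
j=0: u_0=23/240 ∈ [0, 1/7) → index 0
j=1: u_1=53/240 ∈ [1/7, 5/21) → index 1
j=2: u_2=83/240 ∈ [13/42, 10/21) → index 3
j=3: u_3=113/240 ∈ [13/42, 10/21) → index 3
j=4: u_4=143/240 ∈ [10/21, 13/21) → index 4
j=5: u_5=173/240 ∈ [13/21, 16/21) → index 5
j=6: u_6=203/240 ∈ [16/21, 19/21) → index 6
j=7: u_7=233/240 ∈ [19/21, 1) → index 7

0 1 3 3 4 5 6 7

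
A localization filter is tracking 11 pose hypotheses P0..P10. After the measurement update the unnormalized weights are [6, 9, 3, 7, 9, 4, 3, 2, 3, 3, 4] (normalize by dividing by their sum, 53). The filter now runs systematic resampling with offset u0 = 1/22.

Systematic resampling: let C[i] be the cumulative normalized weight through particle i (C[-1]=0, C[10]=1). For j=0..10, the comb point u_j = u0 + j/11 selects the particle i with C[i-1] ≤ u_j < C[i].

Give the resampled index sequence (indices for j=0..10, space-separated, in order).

C = [6/53, 15/53, 18/53, 25/53, 34/53, 38/53, 41/53, 43/53, 46/53, 49/53, 1]
j=0: u_0=1/22 ∈ [0, 6/53) → index 0
j=1: u_1=3/22 ∈ [6/53, 15/53) → index 1
j=2: u_2=5/22 ∈ [6/53, 15/53) → index 1
j=3: u_3=7/22 ∈ [15/53, 18/53) → index 2
j=4: u_4=9/22 ∈ [18/53, 25/53) → index 3
j=5: u_5=1/2 ∈ [25/53, 34/53) → index 4
j=6: u_6=13/22 ∈ [25/53, 34/53) → index 4
j=7: u_7=15/22 ∈ [34/53, 38/53) → index 5
j=8: u_8=17/22 ∈ [38/53, 41/53) → index 6
j=9: u_9=19/22 ∈ [43/53, 46/53) → index 8
j=10: u_10=21/22 ∈ [49/53, 1) → index 10

0 1 1 2 3 4 4 5 6 8 10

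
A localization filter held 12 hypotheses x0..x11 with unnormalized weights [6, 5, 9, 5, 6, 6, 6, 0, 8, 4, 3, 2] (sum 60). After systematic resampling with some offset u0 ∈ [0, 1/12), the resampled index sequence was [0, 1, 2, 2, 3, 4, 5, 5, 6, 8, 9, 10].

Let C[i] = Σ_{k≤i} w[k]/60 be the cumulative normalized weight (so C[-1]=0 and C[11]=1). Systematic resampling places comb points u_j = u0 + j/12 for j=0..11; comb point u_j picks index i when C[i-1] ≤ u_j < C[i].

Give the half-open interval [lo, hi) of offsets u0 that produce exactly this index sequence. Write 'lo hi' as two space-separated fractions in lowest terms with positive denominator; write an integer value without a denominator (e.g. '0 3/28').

1/60 1/30

C = [1/10, 11/60, 1/3, 5/12, 31/60, 37/60, 43/60, 43/60, 17/20, 11/12, 29/30, 1]
j=0 picked index 0: u0 ∈ [0, 1/10)
j=1 picked index 1: u0 ∈ [1/60, 1/10)
j=2 picked index 2: u0 ∈ [1/60, 1/6)
j=3 picked index 2: u0 ∈ [-1/15, 1/12)
j=4 picked index 3: u0 ∈ [0, 1/12)
j=5 picked index 4: u0 ∈ [0, 1/10)
j=6 picked index 5: u0 ∈ [1/60, 7/60)
j=7 picked index 5: u0 ∈ [-1/15, 1/30)
j=8 picked index 6: u0 ∈ [-1/20, 1/20)
j=9 picked index 8: u0 ∈ [-1/30, 1/10)
j=10 picked index 9: u0 ∈ [1/60, 1/12)
j=11 picked index 10: u0 ∈ [0, 1/20)
intersection: [1/60, 1/30)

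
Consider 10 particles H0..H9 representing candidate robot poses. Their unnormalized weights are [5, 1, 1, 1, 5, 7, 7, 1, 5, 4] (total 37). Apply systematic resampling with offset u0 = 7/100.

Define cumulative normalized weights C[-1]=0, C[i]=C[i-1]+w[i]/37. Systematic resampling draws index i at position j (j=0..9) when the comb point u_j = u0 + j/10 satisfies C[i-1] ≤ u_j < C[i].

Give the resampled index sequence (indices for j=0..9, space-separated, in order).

C = [5/37, 6/37, 7/37, 8/37, 13/37, 20/37, 27/37, 28/37, 33/37, 1]
j=0: u_0=7/100 ∈ [0, 5/37) → index 0
j=1: u_1=17/100 ∈ [6/37, 7/37) → index 2
j=2: u_2=27/100 ∈ [8/37, 13/37) → index 4
j=3: u_3=37/100 ∈ [13/37, 20/37) → index 5
j=4: u_4=47/100 ∈ [13/37, 20/37) → index 5
j=5: u_5=57/100 ∈ [20/37, 27/37) → index 6
j=6: u_6=67/100 ∈ [20/37, 27/37) → index 6
j=7: u_7=77/100 ∈ [28/37, 33/37) → index 8
j=8: u_8=87/100 ∈ [28/37, 33/37) → index 8
j=9: u_9=97/100 ∈ [33/37, 1) → index 9

0 2 4 5 5 6 6 8 8 9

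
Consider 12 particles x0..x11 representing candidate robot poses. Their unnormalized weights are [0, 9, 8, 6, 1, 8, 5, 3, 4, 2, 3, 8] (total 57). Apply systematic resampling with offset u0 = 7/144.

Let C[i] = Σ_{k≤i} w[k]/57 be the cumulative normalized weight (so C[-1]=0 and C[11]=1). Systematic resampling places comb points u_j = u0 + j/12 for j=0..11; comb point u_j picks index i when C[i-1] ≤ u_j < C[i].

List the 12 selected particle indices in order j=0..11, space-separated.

C = [0, 3/19, 17/57, 23/57, 8/19, 32/57, 37/57, 40/57, 44/57, 46/57, 49/57, 1]
j=0: u_0=7/144 ∈ [0, 3/19) → index 1
j=1: u_1=19/144 ∈ [0, 3/19) → index 1
j=2: u_2=31/144 ∈ [3/19, 17/57) → index 2
j=3: u_3=43/144 ∈ [17/57, 23/57) → index 3
j=4: u_4=55/144 ∈ [17/57, 23/57) → index 3
j=5: u_5=67/144 ∈ [8/19, 32/57) → index 5
j=6: u_6=79/144 ∈ [8/19, 32/57) → index 5
j=7: u_7=91/144 ∈ [32/57, 37/57) → index 6
j=8: u_8=103/144 ∈ [40/57, 44/57) → index 8
j=9: u_9=115/144 ∈ [44/57, 46/57) → index 9
j=10: u_10=127/144 ∈ [49/57, 1) → index 11
j=11: u_11=139/144 ∈ [49/57, 1) → index 11

1 1 2 3 3 5 5 6 8 9 11 11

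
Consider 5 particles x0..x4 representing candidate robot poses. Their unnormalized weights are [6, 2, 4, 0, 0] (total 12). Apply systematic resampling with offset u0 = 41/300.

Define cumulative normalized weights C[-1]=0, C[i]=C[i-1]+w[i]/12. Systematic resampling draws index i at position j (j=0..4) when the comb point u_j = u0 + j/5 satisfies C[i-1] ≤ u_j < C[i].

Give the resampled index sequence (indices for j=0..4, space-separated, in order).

C = [1/2, 2/3, 1, 1, 1]
j=0: u_0=41/300 ∈ [0, 1/2) → index 0
j=1: u_1=101/300 ∈ [0, 1/2) → index 0
j=2: u_2=161/300 ∈ [1/2, 2/3) → index 1
j=3: u_3=221/300 ∈ [2/3, 1) → index 2
j=4: u_4=281/300 ∈ [2/3, 1) → index 2

0 0 1 2 2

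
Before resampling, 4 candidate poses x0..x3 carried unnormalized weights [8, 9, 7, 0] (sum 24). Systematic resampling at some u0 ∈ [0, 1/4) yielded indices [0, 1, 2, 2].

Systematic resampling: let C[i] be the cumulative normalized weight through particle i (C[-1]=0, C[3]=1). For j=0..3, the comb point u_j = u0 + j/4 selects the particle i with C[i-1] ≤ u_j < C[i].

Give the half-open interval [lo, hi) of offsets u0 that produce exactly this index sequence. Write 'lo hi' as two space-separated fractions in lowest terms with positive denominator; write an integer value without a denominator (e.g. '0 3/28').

C = [1/3, 17/24, 1, 1]
j=0 picked index 0: u0 ∈ [0, 1/3)
j=1 picked index 1: u0 ∈ [1/12, 11/24)
j=2 picked index 2: u0 ∈ [5/24, 1/2)
j=3 picked index 2: u0 ∈ [-1/24, 1/4)
intersection: [5/24, 1/4)

5/24 1/4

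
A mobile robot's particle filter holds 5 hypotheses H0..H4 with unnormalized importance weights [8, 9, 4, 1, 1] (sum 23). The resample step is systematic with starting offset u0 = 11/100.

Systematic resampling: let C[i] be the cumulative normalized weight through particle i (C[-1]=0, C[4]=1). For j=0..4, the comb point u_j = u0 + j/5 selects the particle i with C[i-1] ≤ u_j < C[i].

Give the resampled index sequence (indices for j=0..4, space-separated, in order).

0 0 1 1 2

C = [8/23, 17/23, 21/23, 22/23, 1]
j=0: u_0=11/100 ∈ [0, 8/23) → index 0
j=1: u_1=31/100 ∈ [0, 8/23) → index 0
j=2: u_2=51/100 ∈ [8/23, 17/23) → index 1
j=3: u_3=71/100 ∈ [8/23, 17/23) → index 1
j=4: u_4=91/100 ∈ [17/23, 21/23) → index 2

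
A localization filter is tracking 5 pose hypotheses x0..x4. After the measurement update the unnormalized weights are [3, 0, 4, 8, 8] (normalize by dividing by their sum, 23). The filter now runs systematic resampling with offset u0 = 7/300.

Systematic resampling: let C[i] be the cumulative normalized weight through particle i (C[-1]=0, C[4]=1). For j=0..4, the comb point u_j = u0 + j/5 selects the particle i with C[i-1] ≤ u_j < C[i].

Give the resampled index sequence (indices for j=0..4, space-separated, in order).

0 2 3 3 4

C = [3/23, 3/23, 7/23, 15/23, 1]
j=0: u_0=7/300 ∈ [0, 3/23) → index 0
j=1: u_1=67/300 ∈ [3/23, 7/23) → index 2
j=2: u_2=127/300 ∈ [7/23, 15/23) → index 3
j=3: u_3=187/300 ∈ [7/23, 15/23) → index 3
j=4: u_4=247/300 ∈ [15/23, 1) → index 4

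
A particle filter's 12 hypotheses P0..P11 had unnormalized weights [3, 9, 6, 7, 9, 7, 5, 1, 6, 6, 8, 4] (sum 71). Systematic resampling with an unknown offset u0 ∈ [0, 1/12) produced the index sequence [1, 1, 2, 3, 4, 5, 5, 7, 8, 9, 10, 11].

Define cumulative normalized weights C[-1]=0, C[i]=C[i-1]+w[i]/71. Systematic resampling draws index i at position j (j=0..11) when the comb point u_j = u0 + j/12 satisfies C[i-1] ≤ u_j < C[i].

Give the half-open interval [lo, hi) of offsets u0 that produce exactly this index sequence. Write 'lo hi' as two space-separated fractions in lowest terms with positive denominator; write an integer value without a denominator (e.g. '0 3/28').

C = [3/71, 12/71, 18/71, 25/71, 34/71, 41/71, 46/71, 47/71, 53/71, 59/71, 67/71, 1]
j=0 picked index 1: u0 ∈ [3/71, 12/71)
j=1 picked index 1: u0 ∈ [-35/852, 73/852)
j=2 picked index 2: u0 ∈ [1/426, 37/426)
j=3 picked index 3: u0 ∈ [1/284, 29/284)
j=4 picked index 4: u0 ∈ [4/213, 31/213)
j=5 picked index 5: u0 ∈ [53/852, 137/852)
j=6 picked index 5: u0 ∈ [-3/142, 11/142)
j=7 picked index 7: u0 ∈ [55/852, 67/852)
j=8 picked index 8: u0 ∈ [-1/213, 17/213)
j=9 picked index 9: u0 ∈ [-1/284, 23/284)
j=10 picked index 10: u0 ∈ [-1/426, 47/426)
j=11 picked index 11: u0 ∈ [23/852, 1/12)
intersection: [55/852, 11/142)

55/852 11/142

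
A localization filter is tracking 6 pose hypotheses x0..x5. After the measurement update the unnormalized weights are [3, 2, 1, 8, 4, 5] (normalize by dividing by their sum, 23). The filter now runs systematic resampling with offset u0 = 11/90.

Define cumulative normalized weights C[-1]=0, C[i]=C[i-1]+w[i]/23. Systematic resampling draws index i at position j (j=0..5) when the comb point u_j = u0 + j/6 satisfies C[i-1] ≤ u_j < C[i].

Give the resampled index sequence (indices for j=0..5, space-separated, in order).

C = [3/23, 5/23, 6/23, 14/23, 18/23, 1]
j=0: u_0=11/90 ∈ [0, 3/23) → index 0
j=1: u_1=13/45 ∈ [6/23, 14/23) → index 3
j=2: u_2=41/90 ∈ [6/23, 14/23) → index 3
j=3: u_3=28/45 ∈ [14/23, 18/23) → index 4
j=4: u_4=71/90 ∈ [18/23, 1) → index 5
j=5: u_5=43/45 ∈ [18/23, 1) → index 5

0 3 3 4 5 5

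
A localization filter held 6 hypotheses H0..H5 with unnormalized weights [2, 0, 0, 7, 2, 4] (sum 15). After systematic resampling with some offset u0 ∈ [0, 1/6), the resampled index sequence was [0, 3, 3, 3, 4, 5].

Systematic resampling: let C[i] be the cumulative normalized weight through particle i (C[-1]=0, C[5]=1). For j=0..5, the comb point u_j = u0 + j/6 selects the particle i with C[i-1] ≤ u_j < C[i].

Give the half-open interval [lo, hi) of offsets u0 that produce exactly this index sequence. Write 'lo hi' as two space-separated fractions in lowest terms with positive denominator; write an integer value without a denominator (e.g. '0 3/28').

0 1/15

C = [2/15, 2/15, 2/15, 3/5, 11/15, 1]
j=0 picked index 0: u0 ∈ [0, 2/15)
j=1 picked index 3: u0 ∈ [-1/30, 13/30)
j=2 picked index 3: u0 ∈ [-1/5, 4/15)
j=3 picked index 3: u0 ∈ [-11/30, 1/10)
j=4 picked index 4: u0 ∈ [-1/15, 1/15)
j=5 picked index 5: u0 ∈ [-1/10, 1/6)
intersection: [0, 1/15)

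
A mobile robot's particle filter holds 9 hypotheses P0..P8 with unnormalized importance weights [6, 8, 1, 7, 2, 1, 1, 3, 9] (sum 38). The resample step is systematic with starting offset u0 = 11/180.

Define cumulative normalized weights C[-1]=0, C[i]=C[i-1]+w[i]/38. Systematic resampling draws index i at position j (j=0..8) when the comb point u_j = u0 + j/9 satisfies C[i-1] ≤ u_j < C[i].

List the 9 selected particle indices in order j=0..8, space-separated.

C = [3/19, 7/19, 15/38, 11/19, 12/19, 25/38, 13/19, 29/38, 1]
j=0: u_0=11/180 ∈ [0, 3/19) → index 0
j=1: u_1=31/180 ∈ [3/19, 7/19) → index 1
j=2: u_2=17/60 ∈ [3/19, 7/19) → index 1
j=3: u_3=71/180 ∈ [7/19, 15/38) → index 2
j=4: u_4=91/180 ∈ [15/38, 11/19) → index 3
j=5: u_5=37/60 ∈ [11/19, 12/19) → index 4
j=6: u_6=131/180 ∈ [13/19, 29/38) → index 7
j=7: u_7=151/180 ∈ [29/38, 1) → index 8
j=8: u_8=19/20 ∈ [29/38, 1) → index 8

0 1 1 2 3 4 7 8 8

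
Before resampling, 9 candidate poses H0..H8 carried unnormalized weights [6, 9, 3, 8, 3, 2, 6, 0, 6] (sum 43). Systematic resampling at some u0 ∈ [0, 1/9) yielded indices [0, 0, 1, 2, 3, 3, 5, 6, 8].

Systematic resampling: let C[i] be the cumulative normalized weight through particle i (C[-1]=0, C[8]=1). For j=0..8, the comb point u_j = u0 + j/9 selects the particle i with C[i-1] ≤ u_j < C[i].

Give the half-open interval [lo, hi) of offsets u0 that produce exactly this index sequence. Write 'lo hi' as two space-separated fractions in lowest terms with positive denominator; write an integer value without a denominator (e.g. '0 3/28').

C = [6/43, 15/43, 18/43, 26/43, 29/43, 31/43, 37/43, 37/43, 1]
j=0 picked index 0: u0 ∈ [0, 6/43)
j=1 picked index 0: u0 ∈ [-1/9, 11/387)
j=2 picked index 1: u0 ∈ [-32/387, 49/387)
j=3 picked index 2: u0 ∈ [2/129, 11/129)
j=4 picked index 3: u0 ∈ [-10/387, 62/387)
j=5 picked index 3: u0 ∈ [-53/387, 19/387)
j=6 picked index 5: u0 ∈ [1/129, 7/129)
j=7 picked index 6: u0 ∈ [-22/387, 32/387)
j=8 picked index 8: u0 ∈ [-11/387, 1/9)
intersection: [2/129, 11/387)

2/129 11/387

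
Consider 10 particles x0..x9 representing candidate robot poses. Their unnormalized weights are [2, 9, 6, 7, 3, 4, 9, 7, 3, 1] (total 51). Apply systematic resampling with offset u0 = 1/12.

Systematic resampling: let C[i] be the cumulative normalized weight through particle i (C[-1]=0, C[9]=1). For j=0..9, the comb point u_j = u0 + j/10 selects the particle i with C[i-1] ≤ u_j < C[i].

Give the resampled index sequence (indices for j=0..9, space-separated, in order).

1 1 2 3 4 5 6 6 7 9

C = [2/51, 11/51, 1/3, 8/17, 9/17, 31/51, 40/51, 47/51, 50/51, 1]
j=0: u_0=1/12 ∈ [2/51, 11/51) → index 1
j=1: u_1=11/60 ∈ [2/51, 11/51) → index 1
j=2: u_2=17/60 ∈ [11/51, 1/3) → index 2
j=3: u_3=23/60 ∈ [1/3, 8/17) → index 3
j=4: u_4=29/60 ∈ [8/17, 9/17) → index 4
j=5: u_5=7/12 ∈ [9/17, 31/51) → index 5
j=6: u_6=41/60 ∈ [31/51, 40/51) → index 6
j=7: u_7=47/60 ∈ [31/51, 40/51) → index 6
j=8: u_8=53/60 ∈ [40/51, 47/51) → index 7
j=9: u_9=59/60 ∈ [50/51, 1) → index 9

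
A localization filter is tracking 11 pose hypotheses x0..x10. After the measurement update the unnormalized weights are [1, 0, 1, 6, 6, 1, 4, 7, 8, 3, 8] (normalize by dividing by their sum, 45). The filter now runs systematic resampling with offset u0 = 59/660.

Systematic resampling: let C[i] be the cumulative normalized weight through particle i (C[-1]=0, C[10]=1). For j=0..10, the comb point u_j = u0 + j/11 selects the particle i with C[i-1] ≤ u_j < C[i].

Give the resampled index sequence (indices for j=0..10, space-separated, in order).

C = [1/45, 1/45, 2/45, 8/45, 14/45, 1/3, 19/45, 26/45, 34/45, 37/45, 1]
j=0: u_0=59/660 ∈ [2/45, 8/45) → index 3
j=1: u_1=119/660 ∈ [8/45, 14/45) → index 4
j=2: u_2=179/660 ∈ [8/45, 14/45) → index 4
j=3: u_3=239/660 ∈ [1/3, 19/45) → index 6
j=4: u_4=299/660 ∈ [19/45, 26/45) → index 7
j=5: u_5=359/660 ∈ [19/45, 26/45) → index 7
j=6: u_6=419/660 ∈ [26/45, 34/45) → index 8
j=7: u_7=479/660 ∈ [26/45, 34/45) → index 8
j=8: u_8=49/60 ∈ [34/45, 37/45) → index 9
j=9: u_9=599/660 ∈ [37/45, 1) → index 10
j=10: u_10=659/660 ∈ [37/45, 1) → index 10

3 4 4 6 7 7 8 8 9 10 10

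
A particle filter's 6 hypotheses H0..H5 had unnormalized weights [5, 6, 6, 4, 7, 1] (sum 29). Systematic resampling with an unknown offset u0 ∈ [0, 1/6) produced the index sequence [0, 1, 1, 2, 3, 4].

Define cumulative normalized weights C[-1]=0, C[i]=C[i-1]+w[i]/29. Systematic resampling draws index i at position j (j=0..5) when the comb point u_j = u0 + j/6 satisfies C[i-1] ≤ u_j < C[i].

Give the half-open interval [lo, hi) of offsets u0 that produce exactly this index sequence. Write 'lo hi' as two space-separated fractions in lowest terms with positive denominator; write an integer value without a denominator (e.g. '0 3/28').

1/174 4/87

C = [5/29, 11/29, 17/29, 21/29, 28/29, 1]
j=0 picked index 0: u0 ∈ [0, 5/29)
j=1 picked index 1: u0 ∈ [1/174, 37/174)
j=2 picked index 1: u0 ∈ [-14/87, 4/87)
j=3 picked index 2: u0 ∈ [-7/58, 5/58)
j=4 picked index 3: u0 ∈ [-7/87, 5/87)
j=5 picked index 4: u0 ∈ [-19/174, 23/174)
intersection: [1/174, 4/87)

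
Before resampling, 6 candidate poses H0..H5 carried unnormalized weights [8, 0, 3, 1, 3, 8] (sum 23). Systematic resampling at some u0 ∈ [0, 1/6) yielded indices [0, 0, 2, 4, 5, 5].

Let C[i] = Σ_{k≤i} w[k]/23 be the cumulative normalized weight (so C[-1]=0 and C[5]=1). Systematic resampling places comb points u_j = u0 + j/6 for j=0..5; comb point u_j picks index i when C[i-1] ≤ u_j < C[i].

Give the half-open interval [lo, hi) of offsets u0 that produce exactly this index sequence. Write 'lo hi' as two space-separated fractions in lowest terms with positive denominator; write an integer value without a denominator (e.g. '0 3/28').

C = [8/23, 8/23, 11/23, 12/23, 15/23, 1]
j=0 picked index 0: u0 ∈ [0, 8/23)
j=1 picked index 0: u0 ∈ [-1/6, 25/138)
j=2 picked index 2: u0 ∈ [1/69, 10/69)
j=3 picked index 4: u0 ∈ [1/46, 7/46)
j=4 picked index 5: u0 ∈ [-1/69, 1/3)
j=5 picked index 5: u0 ∈ [-25/138, 1/6)
intersection: [1/46, 10/69)

1/46 10/69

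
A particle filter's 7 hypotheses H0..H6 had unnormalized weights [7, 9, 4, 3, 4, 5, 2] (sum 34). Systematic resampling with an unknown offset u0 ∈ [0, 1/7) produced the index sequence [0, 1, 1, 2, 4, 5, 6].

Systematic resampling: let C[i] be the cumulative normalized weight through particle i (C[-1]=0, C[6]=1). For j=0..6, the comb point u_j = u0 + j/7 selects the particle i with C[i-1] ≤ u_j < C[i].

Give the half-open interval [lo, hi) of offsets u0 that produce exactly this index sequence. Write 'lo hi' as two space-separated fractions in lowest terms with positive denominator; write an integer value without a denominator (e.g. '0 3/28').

C = [7/34, 8/17, 10/17, 23/34, 27/34, 16/17, 1]
j=0 picked index 0: u0 ∈ [0, 7/34)
j=1 picked index 1: u0 ∈ [15/238, 39/119)
j=2 picked index 1: u0 ∈ [-19/238, 22/119)
j=3 picked index 2: u0 ∈ [5/119, 19/119)
j=4 picked index 4: u0 ∈ [25/238, 53/238)
j=5 picked index 5: u0 ∈ [19/238, 27/119)
j=6 picked index 6: u0 ∈ [10/119, 1/7)
intersection: [25/238, 1/7)

25/238 1/7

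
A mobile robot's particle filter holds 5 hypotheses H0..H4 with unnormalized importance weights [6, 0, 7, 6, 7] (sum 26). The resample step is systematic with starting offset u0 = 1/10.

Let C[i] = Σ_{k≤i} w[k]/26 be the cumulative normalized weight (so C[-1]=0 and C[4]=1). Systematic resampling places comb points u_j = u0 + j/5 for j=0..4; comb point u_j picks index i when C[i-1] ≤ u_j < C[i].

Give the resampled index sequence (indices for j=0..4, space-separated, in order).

C = [3/13, 3/13, 1/2, 19/26, 1]
j=0: u_0=1/10 ∈ [0, 3/13) → index 0
j=1: u_1=3/10 ∈ [3/13, 1/2) → index 2
j=2: u_2=1/2 ∈ [1/2, 19/26) → index 3
j=3: u_3=7/10 ∈ [1/2, 19/26) → index 3
j=4: u_4=9/10 ∈ [19/26, 1) → index 4

0 2 3 3 4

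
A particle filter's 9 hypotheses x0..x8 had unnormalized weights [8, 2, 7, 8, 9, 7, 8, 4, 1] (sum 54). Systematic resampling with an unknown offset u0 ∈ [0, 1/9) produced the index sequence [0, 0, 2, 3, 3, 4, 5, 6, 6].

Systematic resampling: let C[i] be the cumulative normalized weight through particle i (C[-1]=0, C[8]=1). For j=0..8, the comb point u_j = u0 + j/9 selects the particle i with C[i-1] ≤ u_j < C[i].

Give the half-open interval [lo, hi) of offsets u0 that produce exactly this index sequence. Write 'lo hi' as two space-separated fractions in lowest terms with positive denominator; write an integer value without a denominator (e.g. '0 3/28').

0 1/54

C = [4/27, 5/27, 17/54, 25/54, 17/27, 41/54, 49/54, 53/54, 1]
j=0 picked index 0: u0 ∈ [0, 4/27)
j=1 picked index 0: u0 ∈ [-1/9, 1/27)
j=2 picked index 2: u0 ∈ [-1/27, 5/54)
j=3 picked index 3: u0 ∈ [-1/54, 7/54)
j=4 picked index 3: u0 ∈ [-7/54, 1/54)
j=5 picked index 4: u0 ∈ [-5/54, 2/27)
j=6 picked index 5: u0 ∈ [-1/27, 5/54)
j=7 picked index 6: u0 ∈ [-1/54, 7/54)
j=8 picked index 6: u0 ∈ [-7/54, 1/54)
intersection: [0, 1/54)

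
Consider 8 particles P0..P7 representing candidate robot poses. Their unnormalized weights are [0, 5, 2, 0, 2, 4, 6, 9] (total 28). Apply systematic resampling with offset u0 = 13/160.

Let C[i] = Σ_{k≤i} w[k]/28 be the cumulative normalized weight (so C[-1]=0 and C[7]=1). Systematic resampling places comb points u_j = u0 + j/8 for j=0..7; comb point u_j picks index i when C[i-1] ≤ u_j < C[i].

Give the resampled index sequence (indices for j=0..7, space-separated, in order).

C = [0, 5/28, 1/4, 1/4, 9/28, 13/28, 19/28, 1]
j=0: u_0=13/160 ∈ [0, 5/28) → index 1
j=1: u_1=33/160 ∈ [5/28, 1/4) → index 2
j=2: u_2=53/160 ∈ [9/28, 13/28) → index 5
j=3: u_3=73/160 ∈ [9/28, 13/28) → index 5
j=4: u_4=93/160 ∈ [13/28, 19/28) → index 6
j=5: u_5=113/160 ∈ [19/28, 1) → index 7
j=6: u_6=133/160 ∈ [19/28, 1) → index 7
j=7: u_7=153/160 ∈ [19/28, 1) → index 7

1 2 5 5 6 7 7 7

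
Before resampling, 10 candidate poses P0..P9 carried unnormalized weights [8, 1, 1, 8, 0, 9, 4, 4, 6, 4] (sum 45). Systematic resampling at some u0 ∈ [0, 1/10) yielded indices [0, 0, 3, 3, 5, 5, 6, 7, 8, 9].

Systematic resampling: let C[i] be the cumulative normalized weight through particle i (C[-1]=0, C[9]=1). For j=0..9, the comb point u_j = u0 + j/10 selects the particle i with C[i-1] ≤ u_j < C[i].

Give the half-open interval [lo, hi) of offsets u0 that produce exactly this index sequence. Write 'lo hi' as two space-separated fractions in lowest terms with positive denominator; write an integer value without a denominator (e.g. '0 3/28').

C = [8/45, 1/5, 2/9, 2/5, 2/5, 3/5, 31/45, 7/9, 41/45, 1]
j=0 picked index 0: u0 ∈ [0, 8/45)
j=1 picked index 0: u0 ∈ [-1/10, 7/90)
j=2 picked index 3: u0 ∈ [1/45, 1/5)
j=3 picked index 3: u0 ∈ [-7/90, 1/10)
j=4 picked index 5: u0 ∈ [0, 1/5)
j=5 picked index 5: u0 ∈ [-1/10, 1/10)
j=6 picked index 6: u0 ∈ [0, 4/45)
j=7 picked index 7: u0 ∈ [-1/90, 7/90)
j=8 picked index 8: u0 ∈ [-1/45, 1/9)
j=9 picked index 9: u0 ∈ [1/90, 1/10)
intersection: [1/45, 7/90)

1/45 7/90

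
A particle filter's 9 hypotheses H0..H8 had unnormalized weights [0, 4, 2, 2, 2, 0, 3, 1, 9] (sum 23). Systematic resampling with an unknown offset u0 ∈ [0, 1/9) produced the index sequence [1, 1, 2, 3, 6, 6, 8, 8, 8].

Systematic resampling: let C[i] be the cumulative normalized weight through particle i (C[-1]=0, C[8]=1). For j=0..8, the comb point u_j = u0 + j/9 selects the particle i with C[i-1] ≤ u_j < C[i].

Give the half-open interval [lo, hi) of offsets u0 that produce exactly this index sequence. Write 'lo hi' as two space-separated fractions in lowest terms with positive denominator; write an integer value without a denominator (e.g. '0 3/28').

C = [0, 4/23, 6/23, 8/23, 10/23, 10/23, 13/23, 14/23, 1]
j=0 picked index 1: u0 ∈ [0, 4/23)
j=1 picked index 1: u0 ∈ [-1/9, 13/207)
j=2 picked index 2: u0 ∈ [-10/207, 8/207)
j=3 picked index 3: u0 ∈ [-5/69, 1/69)
j=4 picked index 6: u0 ∈ [-2/207, 25/207)
j=5 picked index 6: u0 ∈ [-25/207, 2/207)
j=6 picked index 8: u0 ∈ [-4/69, 1/3)
j=7 picked index 8: u0 ∈ [-35/207, 2/9)
j=8 picked index 8: u0 ∈ [-58/207, 1/9)
intersection: [0, 2/207)

0 2/207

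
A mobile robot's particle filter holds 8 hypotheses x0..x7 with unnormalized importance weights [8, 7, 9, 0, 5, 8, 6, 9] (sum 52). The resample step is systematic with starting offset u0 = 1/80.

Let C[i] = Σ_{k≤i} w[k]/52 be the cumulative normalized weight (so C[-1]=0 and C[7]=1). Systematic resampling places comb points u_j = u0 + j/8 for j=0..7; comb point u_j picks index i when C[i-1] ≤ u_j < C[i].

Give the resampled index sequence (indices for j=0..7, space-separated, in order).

0 0 1 2 4 5 6 7

C = [2/13, 15/52, 6/13, 6/13, 29/52, 37/52, 43/52, 1]
j=0: u_0=1/80 ∈ [0, 2/13) → index 0
j=1: u_1=11/80 ∈ [0, 2/13) → index 0
j=2: u_2=21/80 ∈ [2/13, 15/52) → index 1
j=3: u_3=31/80 ∈ [15/52, 6/13) → index 2
j=4: u_4=41/80 ∈ [6/13, 29/52) → index 4
j=5: u_5=51/80 ∈ [29/52, 37/52) → index 5
j=6: u_6=61/80 ∈ [37/52, 43/52) → index 6
j=7: u_7=71/80 ∈ [43/52, 1) → index 7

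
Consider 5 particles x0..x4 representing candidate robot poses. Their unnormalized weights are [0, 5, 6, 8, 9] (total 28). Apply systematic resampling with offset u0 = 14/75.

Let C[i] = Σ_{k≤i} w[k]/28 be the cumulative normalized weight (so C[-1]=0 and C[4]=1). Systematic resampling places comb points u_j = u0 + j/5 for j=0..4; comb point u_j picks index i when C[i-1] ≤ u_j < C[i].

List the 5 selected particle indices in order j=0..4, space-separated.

C = [0, 5/28, 11/28, 19/28, 1]
j=0: u_0=14/75 ∈ [5/28, 11/28) → index 2
j=1: u_1=29/75 ∈ [5/28, 11/28) → index 2
j=2: u_2=44/75 ∈ [11/28, 19/28) → index 3
j=3: u_3=59/75 ∈ [19/28, 1) → index 4
j=4: u_4=74/75 ∈ [19/28, 1) → index 4

2 2 3 4 4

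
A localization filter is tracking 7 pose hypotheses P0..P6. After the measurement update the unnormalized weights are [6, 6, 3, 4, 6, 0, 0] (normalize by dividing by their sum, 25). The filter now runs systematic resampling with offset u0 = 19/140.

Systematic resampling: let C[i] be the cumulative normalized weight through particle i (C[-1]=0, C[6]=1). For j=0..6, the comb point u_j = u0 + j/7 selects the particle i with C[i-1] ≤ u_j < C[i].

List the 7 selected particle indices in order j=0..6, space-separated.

0 1 1 2 3 4 4

C = [6/25, 12/25, 3/5, 19/25, 1, 1, 1]
j=0: u_0=19/140 ∈ [0, 6/25) → index 0
j=1: u_1=39/140 ∈ [6/25, 12/25) → index 1
j=2: u_2=59/140 ∈ [6/25, 12/25) → index 1
j=3: u_3=79/140 ∈ [12/25, 3/5) → index 2
j=4: u_4=99/140 ∈ [3/5, 19/25) → index 3
j=5: u_5=17/20 ∈ [19/25, 1) → index 4
j=6: u_6=139/140 ∈ [19/25, 1) → index 4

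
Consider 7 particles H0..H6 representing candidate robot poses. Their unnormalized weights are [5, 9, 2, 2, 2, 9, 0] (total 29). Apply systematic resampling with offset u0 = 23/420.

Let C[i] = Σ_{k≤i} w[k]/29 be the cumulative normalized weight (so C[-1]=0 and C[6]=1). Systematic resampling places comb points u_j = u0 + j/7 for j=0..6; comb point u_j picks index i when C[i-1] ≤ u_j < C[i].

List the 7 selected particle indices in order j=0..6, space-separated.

C = [5/29, 14/29, 16/29, 18/29, 20/29, 1, 1]
j=0: u_0=23/420 ∈ [0, 5/29) → index 0
j=1: u_1=83/420 ∈ [5/29, 14/29) → index 1
j=2: u_2=143/420 ∈ [5/29, 14/29) → index 1
j=3: u_3=29/60 ∈ [14/29, 16/29) → index 2
j=4: u_4=263/420 ∈ [18/29, 20/29) → index 4
j=5: u_5=323/420 ∈ [20/29, 1) → index 5
j=6: u_6=383/420 ∈ [20/29, 1) → index 5

0 1 1 2 4 5 5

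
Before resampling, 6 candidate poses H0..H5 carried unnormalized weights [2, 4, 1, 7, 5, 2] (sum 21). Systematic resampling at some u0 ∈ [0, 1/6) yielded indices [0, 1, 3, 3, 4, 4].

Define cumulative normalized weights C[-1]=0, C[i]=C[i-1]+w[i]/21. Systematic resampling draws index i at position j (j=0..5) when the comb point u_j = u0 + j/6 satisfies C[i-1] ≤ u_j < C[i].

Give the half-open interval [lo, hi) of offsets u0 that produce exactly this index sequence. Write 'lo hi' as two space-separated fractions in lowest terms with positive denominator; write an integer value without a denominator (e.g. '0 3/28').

C = [2/21, 2/7, 1/3, 2/3, 19/21, 1]
j=0 picked index 0: u0 ∈ [0, 2/21)
j=1 picked index 1: u0 ∈ [-1/14, 5/42)
j=2 picked index 3: u0 ∈ [0, 1/3)
j=3 picked index 3: u0 ∈ [-1/6, 1/6)
j=4 picked index 4: u0 ∈ [0, 5/21)
j=5 picked index 4: u0 ∈ [-1/6, 1/14)
intersection: [0, 1/14)

0 1/14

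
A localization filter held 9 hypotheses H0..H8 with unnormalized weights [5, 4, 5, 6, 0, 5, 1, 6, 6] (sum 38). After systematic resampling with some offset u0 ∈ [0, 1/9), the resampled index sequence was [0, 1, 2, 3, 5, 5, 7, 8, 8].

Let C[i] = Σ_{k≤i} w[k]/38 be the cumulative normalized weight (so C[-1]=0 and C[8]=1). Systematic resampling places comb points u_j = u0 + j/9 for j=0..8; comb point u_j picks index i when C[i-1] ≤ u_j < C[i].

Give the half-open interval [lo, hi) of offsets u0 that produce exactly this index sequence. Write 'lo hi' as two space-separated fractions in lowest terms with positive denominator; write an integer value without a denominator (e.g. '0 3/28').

14/171 35/342

C = [5/38, 9/38, 7/19, 10/19, 10/19, 25/38, 13/19, 16/19, 1]
j=0 picked index 0: u0 ∈ [0, 5/38)
j=1 picked index 1: u0 ∈ [7/342, 43/342)
j=2 picked index 2: u0 ∈ [5/342, 25/171)
j=3 picked index 3: u0 ∈ [2/57, 11/57)
j=4 picked index 5: u0 ∈ [14/171, 73/342)
j=5 picked index 5: u0 ∈ [-5/171, 35/342)
j=6 picked index 7: u0 ∈ [1/57, 10/57)
j=7 picked index 8: u0 ∈ [11/171, 2/9)
j=8 picked index 8: u0 ∈ [-8/171, 1/9)
intersection: [14/171, 35/342)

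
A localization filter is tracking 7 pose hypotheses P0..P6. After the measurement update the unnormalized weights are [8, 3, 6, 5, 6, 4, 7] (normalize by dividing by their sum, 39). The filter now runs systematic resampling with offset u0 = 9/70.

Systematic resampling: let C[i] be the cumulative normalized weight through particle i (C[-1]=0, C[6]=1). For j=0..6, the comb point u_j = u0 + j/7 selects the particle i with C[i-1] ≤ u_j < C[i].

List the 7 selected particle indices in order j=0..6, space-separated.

0 1 2 3 4 6 6

C = [8/39, 11/39, 17/39, 22/39, 28/39, 32/39, 1]
j=0: u_0=9/70 ∈ [0, 8/39) → index 0
j=1: u_1=19/70 ∈ [8/39, 11/39) → index 1
j=2: u_2=29/70 ∈ [11/39, 17/39) → index 2
j=3: u_3=39/70 ∈ [17/39, 22/39) → index 3
j=4: u_4=7/10 ∈ [22/39, 28/39) → index 4
j=5: u_5=59/70 ∈ [32/39, 1) → index 6
j=6: u_6=69/70 ∈ [32/39, 1) → index 6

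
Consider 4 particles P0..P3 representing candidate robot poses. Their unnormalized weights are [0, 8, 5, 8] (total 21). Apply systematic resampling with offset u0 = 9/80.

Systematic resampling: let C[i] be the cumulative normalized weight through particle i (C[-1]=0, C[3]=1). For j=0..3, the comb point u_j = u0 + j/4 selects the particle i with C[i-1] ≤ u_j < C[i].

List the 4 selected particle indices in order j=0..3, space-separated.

1 1 2 3

C = [0, 8/21, 13/21, 1]
j=0: u_0=9/80 ∈ [0, 8/21) → index 1
j=1: u_1=29/80 ∈ [0, 8/21) → index 1
j=2: u_2=49/80 ∈ [8/21, 13/21) → index 2
j=3: u_3=69/80 ∈ [13/21, 1) → index 3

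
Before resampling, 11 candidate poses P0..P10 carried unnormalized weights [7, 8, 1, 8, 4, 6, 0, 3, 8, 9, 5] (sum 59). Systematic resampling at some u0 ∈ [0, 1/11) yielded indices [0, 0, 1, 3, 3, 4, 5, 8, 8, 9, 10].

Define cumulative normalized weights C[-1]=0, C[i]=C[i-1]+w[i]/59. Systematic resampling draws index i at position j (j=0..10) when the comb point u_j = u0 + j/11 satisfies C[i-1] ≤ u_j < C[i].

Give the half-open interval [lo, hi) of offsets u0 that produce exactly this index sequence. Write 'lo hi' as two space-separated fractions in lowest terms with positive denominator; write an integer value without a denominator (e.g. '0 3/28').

C = [7/59, 15/59, 16/59, 24/59, 28/59, 34/59, 34/59, 37/59, 45/59, 54/59, 1]
j=0 picked index 0: u0 ∈ [0, 7/59)
j=1 picked index 0: u0 ∈ [-1/11, 18/649)
j=2 picked index 1: u0 ∈ [-41/649, 47/649)
j=3 picked index 3: u0 ∈ [-1/649, 87/649)
j=4 picked index 3: u0 ∈ [-60/649, 28/649)
j=5 picked index 4: u0 ∈ [-31/649, 13/649)
j=6 picked index 5: u0 ∈ [-46/649, 20/649)
j=7 picked index 8: u0 ∈ [-6/649, 82/649)
j=8 picked index 8: u0 ∈ [-65/649, 23/649)
j=9 picked index 9: u0 ∈ [-36/649, 63/649)
j=10 picked index 10: u0 ∈ [4/649, 1/11)
intersection: [4/649, 13/649)

4/649 13/649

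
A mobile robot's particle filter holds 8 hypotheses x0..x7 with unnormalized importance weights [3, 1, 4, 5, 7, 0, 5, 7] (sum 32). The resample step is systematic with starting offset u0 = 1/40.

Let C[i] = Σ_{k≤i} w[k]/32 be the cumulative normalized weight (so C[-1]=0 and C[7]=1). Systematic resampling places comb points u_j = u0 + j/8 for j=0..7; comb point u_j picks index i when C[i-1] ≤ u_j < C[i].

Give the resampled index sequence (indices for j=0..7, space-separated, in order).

C = [3/32, 1/8, 1/4, 13/32, 5/8, 5/8, 25/32, 1]
j=0: u_0=1/40 ∈ [0, 3/32) → index 0
j=1: u_1=3/20 ∈ [1/8, 1/4) → index 2
j=2: u_2=11/40 ∈ [1/4, 13/32) → index 3
j=3: u_3=2/5 ∈ [1/4, 13/32) → index 3
j=4: u_4=21/40 ∈ [13/32, 5/8) → index 4
j=5: u_5=13/20 ∈ [5/8, 25/32) → index 6
j=6: u_6=31/40 ∈ [5/8, 25/32) → index 6
j=7: u_7=9/10 ∈ [25/32, 1) → index 7

0 2 3 3 4 6 6 7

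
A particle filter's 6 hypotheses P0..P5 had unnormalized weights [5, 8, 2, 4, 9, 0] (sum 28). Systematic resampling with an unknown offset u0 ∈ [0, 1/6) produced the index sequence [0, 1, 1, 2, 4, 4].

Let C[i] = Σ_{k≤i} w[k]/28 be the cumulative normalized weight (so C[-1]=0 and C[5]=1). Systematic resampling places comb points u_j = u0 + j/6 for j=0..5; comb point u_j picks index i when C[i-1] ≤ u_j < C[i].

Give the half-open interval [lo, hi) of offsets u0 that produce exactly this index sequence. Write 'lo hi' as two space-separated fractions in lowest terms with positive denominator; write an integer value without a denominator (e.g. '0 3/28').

C = [5/28, 13/28, 15/28, 19/28, 1, 1]
j=0 picked index 0: u0 ∈ [0, 5/28)
j=1 picked index 1: u0 ∈ [1/84, 25/84)
j=2 picked index 1: u0 ∈ [-13/84, 11/84)
j=3 picked index 2: u0 ∈ [-1/28, 1/28)
j=4 picked index 4: u0 ∈ [1/84, 1/3)
j=5 picked index 4: u0 ∈ [-13/84, 1/6)
intersection: [1/84, 1/28)

1/84 1/28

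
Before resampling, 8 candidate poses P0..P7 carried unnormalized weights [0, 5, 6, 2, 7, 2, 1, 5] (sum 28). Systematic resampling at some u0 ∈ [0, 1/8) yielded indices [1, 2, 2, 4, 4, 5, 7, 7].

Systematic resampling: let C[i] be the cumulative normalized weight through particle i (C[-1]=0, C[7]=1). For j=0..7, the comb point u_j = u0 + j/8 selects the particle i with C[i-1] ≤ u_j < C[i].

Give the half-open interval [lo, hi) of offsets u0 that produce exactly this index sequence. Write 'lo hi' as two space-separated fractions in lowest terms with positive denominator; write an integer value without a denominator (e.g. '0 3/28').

C = [0, 5/28, 11/28, 13/28, 5/7, 11/14, 23/28, 1]
j=0 picked index 1: u0 ∈ [0, 5/28)
j=1 picked index 2: u0 ∈ [3/56, 15/56)
j=2 picked index 2: u0 ∈ [-1/14, 1/7)
j=3 picked index 4: u0 ∈ [5/56, 19/56)
j=4 picked index 4: u0 ∈ [-1/28, 3/14)
j=5 picked index 5: u0 ∈ [5/56, 9/56)
j=6 picked index 7: u0 ∈ [1/14, 1/4)
j=7 picked index 7: u0 ∈ [-3/56, 1/8)
intersection: [5/56, 1/8)

5/56 1/8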